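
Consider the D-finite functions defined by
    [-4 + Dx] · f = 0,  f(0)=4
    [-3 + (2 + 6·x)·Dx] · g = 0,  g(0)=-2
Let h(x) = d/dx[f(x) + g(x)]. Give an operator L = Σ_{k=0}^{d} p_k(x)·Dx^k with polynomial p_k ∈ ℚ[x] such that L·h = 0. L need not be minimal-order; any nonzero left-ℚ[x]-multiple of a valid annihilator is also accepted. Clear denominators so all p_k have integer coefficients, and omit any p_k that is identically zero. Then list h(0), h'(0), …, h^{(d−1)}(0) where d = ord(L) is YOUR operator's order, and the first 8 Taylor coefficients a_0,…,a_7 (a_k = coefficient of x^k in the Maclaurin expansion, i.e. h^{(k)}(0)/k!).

L = (-204 - 288·x) + (-37 - 384·x - 576·x^2)·Dx + (22 + 114·x + 144·x^2)·Dx^2  (order 2).
h: a_k = 13, 137/2, 943/8, 9407/48, 40021/384, 1213193/3840, -18539561/46080, 920175167/645120, …
ICs: h(0) = 13, h′(0) = 137/2.

f: a_k = 4, 16, 32, 128/3, 128/3, 512/15, 1024/45, 4096/315, …
g: a_k = -2, -3, 9/4, -27/8, 405/64, -1701/128, 15309/512, -72171/1024, …
Weyl lclm of L_f,L_g ⇒ L₀ (ord ≤ 2).
h=h₀': d/dx-closure on L₀ ⇒ L.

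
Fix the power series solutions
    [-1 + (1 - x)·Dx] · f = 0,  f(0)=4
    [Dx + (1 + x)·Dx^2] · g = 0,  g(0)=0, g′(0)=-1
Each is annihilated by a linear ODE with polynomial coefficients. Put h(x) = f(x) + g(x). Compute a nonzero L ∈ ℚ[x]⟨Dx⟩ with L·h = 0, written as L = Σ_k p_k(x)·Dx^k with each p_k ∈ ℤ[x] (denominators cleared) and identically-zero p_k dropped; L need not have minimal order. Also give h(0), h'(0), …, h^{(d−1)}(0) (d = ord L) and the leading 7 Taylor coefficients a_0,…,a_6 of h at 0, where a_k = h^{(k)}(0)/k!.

L = (10 + 2·x)·Dx + (4 + 16·x + 4·x^2)·Dx^2 + (-3 - x + 3·x^2 + x^3)·Dx^3  (order 3).
h: a_k = 4, 3, 9/2, 11/3, 17/4, 19/5, 25/6, …
ICs: h(0) = 4, h′(0) = 3, h′′(0) = 9.

f: a_k = 4, 4, 4, 4, 4, 4, 4, …
g: a_k = 0, -1, 1/2, -1/3, 1/4, -1/5, 1/6, …
L₀ := lclm(L_f,L_g); ord L₀ ≤ 1+2.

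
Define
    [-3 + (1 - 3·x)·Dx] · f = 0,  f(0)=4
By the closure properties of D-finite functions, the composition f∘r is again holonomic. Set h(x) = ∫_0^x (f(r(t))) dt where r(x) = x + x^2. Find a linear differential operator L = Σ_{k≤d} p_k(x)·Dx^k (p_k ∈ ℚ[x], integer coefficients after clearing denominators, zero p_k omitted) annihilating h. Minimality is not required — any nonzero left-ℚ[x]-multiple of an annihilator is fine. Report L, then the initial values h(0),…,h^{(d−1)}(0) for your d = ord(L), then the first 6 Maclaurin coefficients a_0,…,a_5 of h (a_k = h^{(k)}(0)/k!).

L = (3 + 6·x)·Dx + (-1 + 3·x + 3·x^2)·Dx^2  (order 2).
h: a_k = 0, 4, 6, 16, 45, 684/5, …
ICs: h(0) = 0, h′(0) = 4.

f: a_k = 4, 12, 36, 108, 324, 972, …
Substitute x→r, Dx→(1/r')Dx; clear ⇒ L₀.
h=∫₀ˣh₀: take L = L₀·Dx.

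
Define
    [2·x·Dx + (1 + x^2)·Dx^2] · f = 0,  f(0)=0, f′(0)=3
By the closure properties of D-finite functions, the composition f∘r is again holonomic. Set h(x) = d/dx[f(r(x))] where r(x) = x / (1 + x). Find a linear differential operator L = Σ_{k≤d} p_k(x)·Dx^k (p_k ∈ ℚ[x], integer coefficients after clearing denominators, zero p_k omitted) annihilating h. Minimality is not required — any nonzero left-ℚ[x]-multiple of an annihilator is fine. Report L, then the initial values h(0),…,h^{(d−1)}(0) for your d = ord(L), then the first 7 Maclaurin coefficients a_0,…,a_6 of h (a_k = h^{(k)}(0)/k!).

f: a_k = 0, 3, 0, -1, 0, 3/5, 0, …
L₀ from L_f via x↦r, Dx↦r'^{-1}Dx.
Derive L from L₀ (diff closure).
L = (2 + 4·x) + (1 + 2·x + 2·x^2)·Dx  (order 1).
h: a_k = 3, -6, 6, 0, -12, 24, -24, …
ICs: h(0) = 3.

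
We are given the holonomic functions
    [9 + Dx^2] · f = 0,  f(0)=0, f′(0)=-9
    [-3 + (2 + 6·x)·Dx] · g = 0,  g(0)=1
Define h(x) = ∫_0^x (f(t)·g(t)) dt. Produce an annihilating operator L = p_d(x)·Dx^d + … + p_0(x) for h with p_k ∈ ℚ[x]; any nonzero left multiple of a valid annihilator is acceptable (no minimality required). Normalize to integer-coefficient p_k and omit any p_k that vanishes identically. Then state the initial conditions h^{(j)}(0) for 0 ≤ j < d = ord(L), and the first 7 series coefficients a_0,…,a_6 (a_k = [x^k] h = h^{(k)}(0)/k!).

f: a_k = 0, -9, 0, 27/2, 0, -243/40, 0, …
g: a_k = 1, 3/2, -9/8, 27/16, -405/128, 1701/256, -15309/1024, …
h₀=f·g: eliminate ⇒ L₀, order ≤ 2·1.
h=∫₀ˣh₀: take L = L₀·Dx.
L = (63 + 216·x + 324·x^2)·Dx + (-12 - 36·x)·Dx^2 + (4 + 24·x + 36·x^2)·Dx^3  (order 3).
h: a_k = 0, 0, -9/2, -9/2, 189/32, 81/80, 1539/1280, …
ICs: h(0) = 0, h′(0) = 0, h′′(0) = -9.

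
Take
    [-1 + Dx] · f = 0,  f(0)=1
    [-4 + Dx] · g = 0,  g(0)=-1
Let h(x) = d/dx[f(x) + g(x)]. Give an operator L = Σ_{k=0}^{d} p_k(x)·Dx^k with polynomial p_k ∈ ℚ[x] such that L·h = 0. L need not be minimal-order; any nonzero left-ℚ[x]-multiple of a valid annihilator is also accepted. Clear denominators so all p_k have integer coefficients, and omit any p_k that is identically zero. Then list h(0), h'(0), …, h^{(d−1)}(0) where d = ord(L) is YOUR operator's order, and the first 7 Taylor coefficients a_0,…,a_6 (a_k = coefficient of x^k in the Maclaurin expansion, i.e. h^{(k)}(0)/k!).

f: a_k = 1, 1, 1/2, 1/6, 1/24, 1/120, 1/720, …
g: a_k = -1, -4, -8, -32/3, -32/3, -128/15, -256/45, …
Weyl lclm of L_f,L_g ⇒ L₀ (ord ≤ 2).
h₀' ⇒ L via d/dx closure of L₀.
L = 4 - 5·Dx + Dx^2  (order 2).
h: a_k = -3, -15, -63/2, -85/2, -341/8, -273/8, -5461/240, …
ICs: h(0) = -3, h′(0) = -15.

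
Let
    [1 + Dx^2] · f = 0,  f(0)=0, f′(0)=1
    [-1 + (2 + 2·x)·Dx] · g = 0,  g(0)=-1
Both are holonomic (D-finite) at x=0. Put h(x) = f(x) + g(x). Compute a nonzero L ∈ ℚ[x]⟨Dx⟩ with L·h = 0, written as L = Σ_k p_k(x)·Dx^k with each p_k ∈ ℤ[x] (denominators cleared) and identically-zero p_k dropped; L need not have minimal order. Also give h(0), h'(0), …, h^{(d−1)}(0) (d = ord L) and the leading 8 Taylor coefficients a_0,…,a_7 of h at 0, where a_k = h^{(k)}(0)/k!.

f: a_k = 0, 1, 0, -1/6, 0, 1/120, 0, -1/5040, …
g: a_k = -1, -1/2, 1/8, -1/16, 5/128, -7/256, 21/1024, -33/2048, …
h₀=f+g: left-lcm gives L₀, ord ≤ 3.
L = (-7 - 8·x - 4·x^2) + (6 + 22·x + 24·x^2 + 8·x^3)·Dx + (-7 - 8·x - 4·x^2)·Dx^2 + (6 + 22·x + 24·x^2 + 8·x^3)·Dx^3  (order 3).
h: a_k = -1, 1/2, 1/8, -11/48, 5/128, -73/3840, 21/1024, -10523/645120, …
ICs: h(0) = -1, h′(0) = 1/2, h′′(0) = 1/4.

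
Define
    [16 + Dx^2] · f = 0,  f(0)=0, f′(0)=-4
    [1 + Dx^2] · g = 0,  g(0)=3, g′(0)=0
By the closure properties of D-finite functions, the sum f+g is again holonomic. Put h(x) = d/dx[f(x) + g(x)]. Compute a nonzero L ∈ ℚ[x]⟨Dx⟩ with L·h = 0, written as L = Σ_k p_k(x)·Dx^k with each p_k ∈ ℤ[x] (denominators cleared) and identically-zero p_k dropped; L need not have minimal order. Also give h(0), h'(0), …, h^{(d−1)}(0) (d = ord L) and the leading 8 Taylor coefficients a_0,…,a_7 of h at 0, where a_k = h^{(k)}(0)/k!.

L = 16 + 17·Dx^2 + Dx^4  (order 4).
h: a_k = -4, -3, 32, 1/2, -128/3, -1/40, 1024/45, 1/1680, …
ICs: h(0) = -4, h′(0) = -3, h′′(0) = 64, h′′′(0) = 3.

f: a_k = 0, -4, 0, 32/3, 0, -128/15, 0, 1024/315, …
g: a_k = 3, 0, -3/2, 0, 1/8, 0, -1/240, 0, …
L₀ := lclm(L_f,L_g); ord L₀ ≤ 2+2.
Derive L from L₀ (diff closure).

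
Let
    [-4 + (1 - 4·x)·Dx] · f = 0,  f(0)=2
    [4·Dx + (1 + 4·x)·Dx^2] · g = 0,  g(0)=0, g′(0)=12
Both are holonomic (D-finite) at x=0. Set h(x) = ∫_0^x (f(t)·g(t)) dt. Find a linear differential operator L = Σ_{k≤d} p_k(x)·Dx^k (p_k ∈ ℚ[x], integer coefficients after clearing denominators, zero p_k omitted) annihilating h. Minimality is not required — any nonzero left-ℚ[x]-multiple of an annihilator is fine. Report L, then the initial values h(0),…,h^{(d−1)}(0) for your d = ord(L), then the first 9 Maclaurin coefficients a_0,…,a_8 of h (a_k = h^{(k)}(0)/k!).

L = 16·Dx + (4 + 48·x)·Dx^2 + (-1 + 16·x^2)·Dx^3  (order 3).
h: a_k = 0, 0, 12, 16, 80, 896/5, 12032/15, 75776/35, 326656/35, …
ICs: h(0) = 0, h′(0) = 0, h′′(0) = 24.

f: a_k = 2, 8, 32, 128, 512, 2048, 8192, 32768, 131072, …
g: a_k = 0, 12, -24, 64, -192, 3072/5, -2048, 49152/7, -24576, …
Sym-product of L_f,L_g gives L₀ (≤ ord 2).
∫: right-multiply L₀ by Dx.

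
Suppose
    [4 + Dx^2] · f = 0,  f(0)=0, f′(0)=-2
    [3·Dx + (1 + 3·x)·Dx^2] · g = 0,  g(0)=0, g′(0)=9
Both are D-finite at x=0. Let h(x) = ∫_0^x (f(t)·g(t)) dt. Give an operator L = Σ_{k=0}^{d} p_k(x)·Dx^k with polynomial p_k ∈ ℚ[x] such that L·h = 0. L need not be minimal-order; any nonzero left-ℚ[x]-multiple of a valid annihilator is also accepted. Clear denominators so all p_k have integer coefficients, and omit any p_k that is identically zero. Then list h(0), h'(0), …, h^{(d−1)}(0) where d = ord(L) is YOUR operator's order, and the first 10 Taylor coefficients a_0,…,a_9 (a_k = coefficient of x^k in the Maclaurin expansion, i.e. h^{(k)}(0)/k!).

L = (-1112 - 1248·x + 7344·x^2 + 27648·x^3 + 20736·x^4)·Dx + (-48 + 2160·x + 10368·x^2 + 10368·x^3)·Dx^2 + (-250 + 240·x + 4968·x^2 + 13824·x^3 + 10368·x^4)·Dx^3 + (-12 + 540·x + 2592·x^2 + 2592·x^3)·Dx^4 + (7 + 138·x + 783·x^2 + 1728·x^3 + 1296·x^4)·Dx^5  (order 5).
h: a_k = 0, 0, 0, -6, 27/4, -42/5, 69/4, -258/7, 1629/20, -11810/63, …
ICs: h(0) = 0, h′(0) = 0, h′′(0) = 0, h′′′(0) = -36, h′′′′(0) = 162.

f: a_k = 0, -2, 0, 4/3, 0, -4/15, 0, 8/315, 0, -4/2835, …
g: a_k = 0, 9, -27/2, 27, -243/4, 729/5, -729/2, 6561/7, -19683/8, 6561, …
Sym-product of L_f,L_g gives L₀ (≤ ord 4).
∫: right-multiply L₀ by Dx.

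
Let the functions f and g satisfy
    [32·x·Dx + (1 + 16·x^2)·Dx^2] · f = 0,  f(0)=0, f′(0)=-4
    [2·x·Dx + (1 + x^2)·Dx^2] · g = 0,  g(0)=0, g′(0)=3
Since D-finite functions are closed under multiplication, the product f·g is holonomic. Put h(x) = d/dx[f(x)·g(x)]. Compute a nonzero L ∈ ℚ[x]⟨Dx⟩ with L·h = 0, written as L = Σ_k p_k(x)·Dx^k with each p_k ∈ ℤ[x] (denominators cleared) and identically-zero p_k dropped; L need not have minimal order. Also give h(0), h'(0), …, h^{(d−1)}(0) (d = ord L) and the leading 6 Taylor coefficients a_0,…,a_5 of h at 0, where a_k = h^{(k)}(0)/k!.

L = (-384·x - 10880·x^3 - 16384·x^5 + 34816·x^7 + 98304·x^9) + (-68 - 3916·x^2 - 19584·x^4 - 14336·x^6 + 121856·x^8 + 147456·x^10)·Dx + (-136·x - 2632·x^3 - 6528·x^5 + 16448·x^7 + 69632·x^9 + 49152·x^11)·Dx^2 + (-1 - 34·x^2 - 305·x^4 + 4880·x^8 + 8704·x^10 + 4096·x^12)·Dx^3  (order 3).
h: a_k = 0, -24, 0, 272, 0, -19144/5, …
ICs: h(0) = 0, h′(0) = -24, h′′(0) = 0.

f: a_k = 0, -4, 0, 64/3, 0, -1024/5, …
g: a_k = 0, 3, 0, -1, 0, 3/5, …
Product ⇒ symmetric product L₀, ord ≤ 4.
h₀' ⇒ L via d/dx closure of L₀.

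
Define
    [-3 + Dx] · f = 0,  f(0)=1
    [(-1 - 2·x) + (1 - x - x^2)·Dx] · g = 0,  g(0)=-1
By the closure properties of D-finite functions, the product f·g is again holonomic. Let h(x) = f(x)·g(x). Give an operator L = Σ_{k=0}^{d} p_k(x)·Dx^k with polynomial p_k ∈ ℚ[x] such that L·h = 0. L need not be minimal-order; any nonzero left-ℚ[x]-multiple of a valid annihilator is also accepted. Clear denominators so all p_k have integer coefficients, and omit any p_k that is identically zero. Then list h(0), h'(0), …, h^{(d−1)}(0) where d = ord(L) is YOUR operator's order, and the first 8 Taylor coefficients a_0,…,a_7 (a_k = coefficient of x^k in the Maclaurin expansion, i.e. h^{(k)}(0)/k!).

f: a_k = 1, 3, 9/2, 9/2, 27/8, 81/40, 81/80, 243/560, …
g: a_k = -1, -1, -2, -3, -5, -8, -13, -21, …
Sym-product of L_f,L_g gives L₀ (≤ ord 1).
L = (4 - x - 3·x^2) + (-1 + x + x^2)·Dx  (order 1).
h: a_k = -1, -4, -19/2, -18, -247/8, -509/10, -6623/80, -18777/140, …
ICs: h(0) = -1.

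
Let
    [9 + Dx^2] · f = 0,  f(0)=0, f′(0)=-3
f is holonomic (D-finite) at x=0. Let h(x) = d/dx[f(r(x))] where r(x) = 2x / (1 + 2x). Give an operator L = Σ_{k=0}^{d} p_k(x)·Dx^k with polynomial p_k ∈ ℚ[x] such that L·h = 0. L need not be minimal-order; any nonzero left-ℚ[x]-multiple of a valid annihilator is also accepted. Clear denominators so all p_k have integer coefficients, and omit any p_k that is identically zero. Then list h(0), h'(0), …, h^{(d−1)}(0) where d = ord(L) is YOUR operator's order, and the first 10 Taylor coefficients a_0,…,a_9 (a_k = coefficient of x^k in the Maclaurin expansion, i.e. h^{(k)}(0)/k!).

L = (60 + 96·x + 96·x^2) + (12 + 72·x + 144·x^2 + 96·x^3)·Dx + (1 + 8·x + 24·x^2 + 32·x^3 + 16·x^4)·Dx^2  (order 2).
h: a_k = -6, 24, 36, -672, 3516, -12240, 154824/5, -242304/5, -1073196/35, 4314288/7, …
ICs: h(0) = -6, h′(0) = 24.

f: a_k = 0, -3, 0, 9/2, 0, -81/40, 0, 243/560, 0, -243/4480, …
Substitute x→r, Dx→(1/r')Dx; clear ⇒ L₀.
h=h₀': d/dx-closure on L₀ ⇒ L.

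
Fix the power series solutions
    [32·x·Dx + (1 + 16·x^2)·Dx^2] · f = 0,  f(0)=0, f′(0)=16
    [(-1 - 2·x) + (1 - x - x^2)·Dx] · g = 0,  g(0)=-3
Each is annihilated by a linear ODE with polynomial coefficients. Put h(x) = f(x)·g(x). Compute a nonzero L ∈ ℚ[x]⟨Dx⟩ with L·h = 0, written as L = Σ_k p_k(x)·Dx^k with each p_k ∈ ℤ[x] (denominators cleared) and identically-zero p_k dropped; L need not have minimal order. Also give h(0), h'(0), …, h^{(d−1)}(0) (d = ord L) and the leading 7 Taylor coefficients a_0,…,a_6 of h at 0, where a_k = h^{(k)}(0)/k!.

L = (2 + 32·x + 96·x^2) + (2 - 28·x + 64·x^2 + 96·x^3)·Dx + (-1 + x - 15·x^2 + 16·x^3 + 16·x^4)·Dx^2  (order 2).
h: a_k = 0, -48, -48, 160, 112, -10928/5, -10368/5, …
ICs: h(0) = 0, h′(0) = -48.

f: a_k = 0, 16, 0, -256/3, 0, 4096/5, 0, …
g: a_k = -3, -3, -6, -9, -15, -24, -39, …
Product ⇒ symmetric product L₀, ord ≤ 2.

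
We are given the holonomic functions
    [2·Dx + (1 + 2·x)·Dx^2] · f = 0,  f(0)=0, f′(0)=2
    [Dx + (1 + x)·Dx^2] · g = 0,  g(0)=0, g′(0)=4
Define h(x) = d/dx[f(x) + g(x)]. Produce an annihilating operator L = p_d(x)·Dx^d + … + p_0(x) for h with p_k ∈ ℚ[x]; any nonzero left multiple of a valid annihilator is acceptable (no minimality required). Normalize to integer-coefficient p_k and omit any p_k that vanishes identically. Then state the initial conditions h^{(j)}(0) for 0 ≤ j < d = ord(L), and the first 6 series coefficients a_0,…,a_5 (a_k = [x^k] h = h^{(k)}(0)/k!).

f: a_k = 0, 2, -2, 8/3, -4, 32/5, …
g: a_k = 0, 4, -2, 4/3, -1, 4/5, …
f+g: L₀ = lclm(L_f,L_g), ord ≤ 2+2.
Derive L from L₀ (diff closure).
L = 4 + (6 + 8·x)·Dx + (1 + 3·x + 2·x^2)·Dx^2  (order 2).
h: a_k = 6, -8, 12, -20, 36, -68, …
ICs: h(0) = 6, h′(0) = -8.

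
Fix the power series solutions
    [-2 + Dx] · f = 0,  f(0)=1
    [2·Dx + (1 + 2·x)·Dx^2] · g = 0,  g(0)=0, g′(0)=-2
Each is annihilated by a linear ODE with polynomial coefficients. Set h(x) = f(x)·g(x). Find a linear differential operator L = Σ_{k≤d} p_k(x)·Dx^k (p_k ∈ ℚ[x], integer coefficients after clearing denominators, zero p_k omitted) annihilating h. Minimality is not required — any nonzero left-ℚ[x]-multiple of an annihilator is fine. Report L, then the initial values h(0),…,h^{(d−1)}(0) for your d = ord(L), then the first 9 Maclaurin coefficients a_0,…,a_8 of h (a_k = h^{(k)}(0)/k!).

f: a_k = 1, 2, 2, 4/3, 2/3, 4/15, 4/45, 8/315, 2/315, …
g: a_k = 0, -2, 2, -8/3, 4, -32/5, 32/3, -128/7, 32, …
L₀ := L_f ⊗_s L_g (sym. prod.), ord ≤ 2.
L = 8·x + (-2 - 8·x)·Dx + (1 + 2·x)·Dx^2  (order 2).
h: a_k = 0, -2, -2, -8/3, 0, -12/5, 28/9, -368/63, 464/45, …
ICs: h(0) = 0, h′(0) = -2.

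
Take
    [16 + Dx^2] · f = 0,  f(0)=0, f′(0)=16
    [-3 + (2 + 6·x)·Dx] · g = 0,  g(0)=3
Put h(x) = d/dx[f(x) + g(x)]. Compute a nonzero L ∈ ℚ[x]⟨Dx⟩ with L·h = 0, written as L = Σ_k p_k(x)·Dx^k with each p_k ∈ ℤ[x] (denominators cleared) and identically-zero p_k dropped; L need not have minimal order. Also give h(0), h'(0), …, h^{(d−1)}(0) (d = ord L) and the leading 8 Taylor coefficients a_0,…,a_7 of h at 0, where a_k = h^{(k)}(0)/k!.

f: a_k = 0, 16, 0, -128/3, 0, 512/15, 0, -4096/315, …
g: a_k = 3, 9/2, -27/8, 81/16, -1215/128, 5103/256, -45927/1024, 216513/2048, …
Sum ⇒ L₀ = lclm(L_f,L_g) in ℚ(x)⟨Dx⟩.
h₀' ⇒ L via d/dx closure of L₀.
L = (-9552 - 18432·x - 27648·x^2) + (-2912 - 21024·x - 55296·x^2 - 55296·x^3)·Dx + (-597 - 1152·x - 1728·x^2)·Dx^2 + (-182 - 1314·x - 3456·x^2 - 3456·x^3)·Dx^3  (order 3).
h: a_k = 41/2, -27/4, -1805/16, -1215/32, 207617/768, -137781/512, 59812987/92160, -8444007/4096, …
ICs: h(0) = 41/2, h′(0) = -27/4, h′′(0) = -1805/8.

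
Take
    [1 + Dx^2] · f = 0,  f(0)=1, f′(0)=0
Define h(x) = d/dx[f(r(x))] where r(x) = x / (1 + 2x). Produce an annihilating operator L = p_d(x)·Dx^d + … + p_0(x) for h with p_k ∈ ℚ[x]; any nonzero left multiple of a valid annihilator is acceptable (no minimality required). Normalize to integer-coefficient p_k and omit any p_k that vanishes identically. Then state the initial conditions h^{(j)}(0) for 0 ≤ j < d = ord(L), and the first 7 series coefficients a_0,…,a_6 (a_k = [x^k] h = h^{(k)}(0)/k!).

L = (25 + 96·x + 96·x^2) + (12 + 72·x + 144·x^2 + 96·x^3)·Dx + (1 + 8·x + 24·x^2 + 32·x^3 + 16·x^4)·Dx^2  (order 2).
h: a_k = 0, -1, 6, -143/6, 235/3, -27601/120, 12509/20, …
ICs: h(0) = 0, h′(0) = -1.

f: a_k = 1, 0, -1/2, 0, 1/24, 0, -1/720, …
f∘r: x↦r, Dx↦Dx/r' in L_f ⇒ L₀.
Differentiate: ansatz ord ≤ ord L₀ ⇒ L.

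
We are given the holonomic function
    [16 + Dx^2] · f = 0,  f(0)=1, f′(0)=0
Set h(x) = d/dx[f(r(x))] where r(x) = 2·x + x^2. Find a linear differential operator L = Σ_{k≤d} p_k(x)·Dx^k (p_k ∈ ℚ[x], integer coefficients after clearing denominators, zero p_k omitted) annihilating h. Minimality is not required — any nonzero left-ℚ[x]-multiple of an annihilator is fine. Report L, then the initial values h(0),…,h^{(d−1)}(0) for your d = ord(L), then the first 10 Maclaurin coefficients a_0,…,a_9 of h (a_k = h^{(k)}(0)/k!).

L = (67 + 256·x + 384·x^2 + 256·x^3 + 64·x^4) + (-3 - 3·x)·Dx + (1 + 2·x + x^2)·Dx^2  (order 2).
h: a_k = 0, -64, -96, 1952/3, 5120/3, -9728/15, -105728/15, -2365184/315, 237568/35, 64509952/2835, …
ICs: h(0) = 0, h′(0) = -64.

f: a_k = 1, 0, -8, 0, 32/3, 0, -256/45, 0, 512/315, 0, …
Change of var in L_f (x↦r) gives L₀.
h₀' ⇒ L via d/dx closure of L₀.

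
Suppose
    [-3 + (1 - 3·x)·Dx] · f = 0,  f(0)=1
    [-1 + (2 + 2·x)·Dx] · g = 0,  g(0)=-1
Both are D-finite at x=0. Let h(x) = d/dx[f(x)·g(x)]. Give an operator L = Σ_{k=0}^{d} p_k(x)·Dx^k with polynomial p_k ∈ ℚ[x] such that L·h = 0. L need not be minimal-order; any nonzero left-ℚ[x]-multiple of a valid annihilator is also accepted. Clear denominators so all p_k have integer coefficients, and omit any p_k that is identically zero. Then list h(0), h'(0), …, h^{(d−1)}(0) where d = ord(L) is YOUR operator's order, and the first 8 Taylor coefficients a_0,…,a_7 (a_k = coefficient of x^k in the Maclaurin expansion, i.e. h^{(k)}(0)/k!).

f: a_k = 1, 3, 9, 27, 81, 243, 729, 2187, …
g: a_k = -1, -1/2, 1/8, -1/16, 5/128, -7/256, 21/1024, -33/2048, …
h₀=f·g: eliminate ⇒ L₀, order ≤ 1·1.
h₀' ⇒ L via d/dx closure of L₀.
L = (83 + 126·x + 27·x^2) + (-14 + 22·x + 54·x^2 + 18·x^3)·Dx  (order 1).
h: a_k = -7/2, -83/4, -1497/16, -11971/32, -359165/256, -2585925/512, -36203181/2048, -248249955/4096, …
ICs: h(0) = -7/2.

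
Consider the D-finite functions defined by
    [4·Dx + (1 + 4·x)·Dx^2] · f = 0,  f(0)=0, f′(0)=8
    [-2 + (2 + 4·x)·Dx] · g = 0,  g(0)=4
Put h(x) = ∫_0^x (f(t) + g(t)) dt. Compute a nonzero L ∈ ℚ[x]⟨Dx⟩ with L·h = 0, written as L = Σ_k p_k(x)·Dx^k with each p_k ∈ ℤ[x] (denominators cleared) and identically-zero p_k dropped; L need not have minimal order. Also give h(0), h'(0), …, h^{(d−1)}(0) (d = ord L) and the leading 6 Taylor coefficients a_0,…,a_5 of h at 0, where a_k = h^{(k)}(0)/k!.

L = (20 + 16·x)·Dx^2 + (29 + 104·x + 80·x^2)·Dx^3 + (3 + 22·x + 48·x^2 + 32·x^3)·Dx^4  (order 4).
h: a_k = 0, 4, 6, -6, 67/6, -261/10, …
ICs: h(0) = 0, h′(0) = 4, h′′(0) = 12, h′′′(0) = -36.

f: a_k = 0, 8, -16, 128/3, -128, 2048/5, …
g: a_k = 4, 4, -2, 2, -5/2, 7/2, …
h₀=f+g: left-lcm gives L₀, ord ≤ 3.
h=∫h₀ ⇒ L = L₀·Dx.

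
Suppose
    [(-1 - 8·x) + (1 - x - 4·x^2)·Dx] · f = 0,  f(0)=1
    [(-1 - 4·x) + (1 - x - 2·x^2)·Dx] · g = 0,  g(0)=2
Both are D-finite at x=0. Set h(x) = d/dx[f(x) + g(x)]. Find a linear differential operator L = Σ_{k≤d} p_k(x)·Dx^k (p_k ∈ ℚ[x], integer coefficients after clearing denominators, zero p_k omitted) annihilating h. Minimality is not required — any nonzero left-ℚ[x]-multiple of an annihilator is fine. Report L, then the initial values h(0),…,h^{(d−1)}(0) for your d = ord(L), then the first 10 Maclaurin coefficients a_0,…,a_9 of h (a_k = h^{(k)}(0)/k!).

L = (-6 - 336·x - 480·x^2 - 1824·x^3 - 3864·x^4 - 6528·x^5 + 2304·x^6) + (6 + 66·x + 156·x^2 + 168·x^3 + 162·x^4 - 3768·x^5 - 3456·x^6 + 1536·x^7)·Dx + (-1 + 2·x - 13·x^2 - 28·x^3 + 222·x^4 + 134·x^5 - 612·x^6 - 320·x^7 + 192·x^8)·Dx^2  (order 2).
h: a_k = 3, 22, 57, 204, 535, 1602, 4277, 12056, 32499, 89550, …
ICs: h(0) = 3, h′(0) = 22.

f: a_k = 1, 1, 5, 9, 29, 65, 181, 441, 1165, 2929, …
g: a_k = 2, 2, 6, 10, 22, 42, 86, 170, 342, 682, …
h₀=f+g: left-lcm gives L₀, ord ≤ 2.
h=h₀': d/dx-closure on L₀ ⇒ L.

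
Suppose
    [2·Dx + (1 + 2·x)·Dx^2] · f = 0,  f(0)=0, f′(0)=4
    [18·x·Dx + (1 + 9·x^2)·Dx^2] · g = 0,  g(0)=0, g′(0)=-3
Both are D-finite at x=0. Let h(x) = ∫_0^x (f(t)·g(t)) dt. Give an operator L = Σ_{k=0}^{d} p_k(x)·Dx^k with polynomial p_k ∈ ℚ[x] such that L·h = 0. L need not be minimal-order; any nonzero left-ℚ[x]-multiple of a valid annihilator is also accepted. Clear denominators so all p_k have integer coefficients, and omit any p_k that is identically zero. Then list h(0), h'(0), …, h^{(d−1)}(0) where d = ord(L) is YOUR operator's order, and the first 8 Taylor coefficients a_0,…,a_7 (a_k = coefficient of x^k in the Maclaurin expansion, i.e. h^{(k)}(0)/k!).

L = (792 + 3024·x + 22680·x^2 + 102384·x^3 + 174960·x^4 + 151632·x^5 + 104976·x^7)·Dx^2 + (332 + 4752·x + 28908·x^2 + 127008·x^3 + 351216·x^4 + 542376·x^5 + 408240·x^6 + 157464·x^7 + 367416·x^8)·Dx^3 + (44 + 916·x + 6696·x^2 + 27252·x^3 + 85860·x^4 + 193428·x^5 + 279936·x^6 + 224532·x^7 + 157464·x^8 + 209952·x^9)·Dx^4 + (10 + 76·x + 418·x^2 + 1728·x^3 + 5391·x^4 + 12960·x^5 + 24948·x^6 + 34992·x^7 + 29889·x^8 + 26244·x^9 + 26244·x^10)·Dx^5  (order 5).
h: a_k = 0, 0, 0, -4, 3, 4, -2, -132/5, …
ICs: h(0) = 0, h′(0) = 0, h′′(0) = 0, h′′′(0) = -24, h′′′′(0) = 72.

f: a_k = 0, 4, -4, 16/3, -8, 64/5, -64/3, 256/7, …
g: a_k = 0, -3, 0, 9, 0, -243/5, 0, 2187/7, …
Product ⇒ symmetric product L₀, ord ≤ 4.
∫: right-multiply L₀ by Dx.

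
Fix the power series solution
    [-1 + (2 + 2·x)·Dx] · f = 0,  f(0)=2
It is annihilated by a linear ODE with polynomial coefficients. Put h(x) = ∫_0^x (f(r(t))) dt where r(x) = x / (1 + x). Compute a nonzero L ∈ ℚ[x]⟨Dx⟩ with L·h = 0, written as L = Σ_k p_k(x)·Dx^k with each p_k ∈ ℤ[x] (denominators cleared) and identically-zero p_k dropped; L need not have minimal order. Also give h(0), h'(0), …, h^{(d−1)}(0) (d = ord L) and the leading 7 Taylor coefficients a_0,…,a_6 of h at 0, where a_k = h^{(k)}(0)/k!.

L = -Dx + (2 + 6·x + 4·x^2)·Dx^2  (order 2).
h: a_k = 0, 2, 1/2, -5/12, 13/32, -141/320, 133/256, …
ICs: h(0) = 0, h′(0) = 2.

f: a_k = 2, 1, -1/4, 1/8, -5/64, 7/128, -21/512, …
h₀=f(r): pull back L_f along r ⇒ L₀.
∫: right-multiply L₀ by Dx.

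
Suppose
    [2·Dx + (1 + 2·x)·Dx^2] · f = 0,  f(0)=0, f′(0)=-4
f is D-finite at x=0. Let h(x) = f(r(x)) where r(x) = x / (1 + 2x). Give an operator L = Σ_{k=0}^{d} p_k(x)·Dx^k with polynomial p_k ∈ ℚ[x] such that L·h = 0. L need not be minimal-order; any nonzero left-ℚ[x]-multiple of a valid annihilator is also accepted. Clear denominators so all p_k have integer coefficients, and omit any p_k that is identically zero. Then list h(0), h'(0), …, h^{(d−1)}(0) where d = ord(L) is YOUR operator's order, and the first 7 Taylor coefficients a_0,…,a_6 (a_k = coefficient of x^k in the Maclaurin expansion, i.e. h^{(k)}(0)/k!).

f: a_k = 0, -4, 4, -16/3, 8, -64/5, 64/3, …
Substitute x→r, Dx→(1/r')Dx; clear ⇒ L₀.
L = (6 + 16·x)·Dx + (1 + 6·x + 8·x^2)·Dx^2  (order 2).
h: a_k = 0, -4, 12, -112/3, 120, -1984/5, 1344, …
ICs: h(0) = 0, h′(0) = -4.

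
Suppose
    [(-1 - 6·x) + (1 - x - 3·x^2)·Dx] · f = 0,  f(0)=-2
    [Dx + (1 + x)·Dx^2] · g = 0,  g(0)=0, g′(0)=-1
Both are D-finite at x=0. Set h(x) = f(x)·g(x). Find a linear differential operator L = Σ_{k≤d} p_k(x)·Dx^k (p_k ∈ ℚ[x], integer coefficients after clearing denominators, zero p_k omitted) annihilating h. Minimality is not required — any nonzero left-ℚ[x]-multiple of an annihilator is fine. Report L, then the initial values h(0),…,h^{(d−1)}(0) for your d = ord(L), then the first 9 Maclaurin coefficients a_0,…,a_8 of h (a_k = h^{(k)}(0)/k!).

f: a_k = -2, -2, -8, -14, -38, -80, -194, -434, -1016, …
g: a_k = 0, -1, 1/2, -1/3, 1/4, -1/5, 1/6, -1/7, 1/8, …
Sym-product of L_f,L_g gives L₀ (≤ ord 2).
L = (7 + 12·x) + (1 + 15·x + 15·x^2)·Dx + (-1 + 4·x^2 + 3·x^3)·Dx^2  (order 2).
h: a_k = 0, 2, 1, 23/3, 61/6, 1007/30, 956/15, 34591/210, 149381/420, …
ICs: h(0) = 0, h′(0) = 2.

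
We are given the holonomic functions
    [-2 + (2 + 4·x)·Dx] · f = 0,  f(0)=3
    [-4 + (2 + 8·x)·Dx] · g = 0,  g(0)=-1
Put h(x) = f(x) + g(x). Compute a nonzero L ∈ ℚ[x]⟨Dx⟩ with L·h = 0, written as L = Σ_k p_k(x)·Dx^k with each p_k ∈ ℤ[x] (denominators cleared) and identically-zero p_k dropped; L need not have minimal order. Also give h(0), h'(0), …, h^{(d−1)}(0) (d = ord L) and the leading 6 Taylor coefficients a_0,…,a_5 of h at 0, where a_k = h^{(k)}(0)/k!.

f: a_k = 3, 3, -3/2, 3/2, -15/8, 21/8, …
g: a_k = -1, -2, 2, -4, 10, -28, …
Sum ⇒ L₀ = lclm(L_f,L_g) in ℚ(x)⟨Dx⟩.
L = -2 + (3 + 8·x)·Dx + (1 + 6·x + 8·x^2)·Dx^2  (order 2).
h: a_k = 2, 1, 1/2, -5/2, 65/8, -203/8, …
ICs: h(0) = 2, h′(0) = 1.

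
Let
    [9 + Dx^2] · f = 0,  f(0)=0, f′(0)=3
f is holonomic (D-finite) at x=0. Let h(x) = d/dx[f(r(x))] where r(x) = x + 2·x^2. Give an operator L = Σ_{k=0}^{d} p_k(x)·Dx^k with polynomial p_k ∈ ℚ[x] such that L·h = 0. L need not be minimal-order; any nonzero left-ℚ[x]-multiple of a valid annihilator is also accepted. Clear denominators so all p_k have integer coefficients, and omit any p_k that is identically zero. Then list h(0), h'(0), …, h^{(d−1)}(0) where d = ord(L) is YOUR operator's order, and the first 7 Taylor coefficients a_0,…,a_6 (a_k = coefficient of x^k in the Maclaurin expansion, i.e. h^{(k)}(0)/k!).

f: a_k = 0, 3, 0, -9/2, 0, 81/40, 0, …
Change of var in L_f (x↦r) gives L₀.
h₀' ⇒ L via d/dx closure of L₀.
L = (57 + 144·x + 864·x^2 + 2304·x^3 + 2304·x^4) + (-12 - 48·x)·Dx + (1 + 8·x + 16·x^2)·Dx^2  (order 2).
h: a_k = 3, 12, -27/2, -108, -2079/8, -189/2, 45117/80, …
ICs: h(0) = 3, h′(0) = 12.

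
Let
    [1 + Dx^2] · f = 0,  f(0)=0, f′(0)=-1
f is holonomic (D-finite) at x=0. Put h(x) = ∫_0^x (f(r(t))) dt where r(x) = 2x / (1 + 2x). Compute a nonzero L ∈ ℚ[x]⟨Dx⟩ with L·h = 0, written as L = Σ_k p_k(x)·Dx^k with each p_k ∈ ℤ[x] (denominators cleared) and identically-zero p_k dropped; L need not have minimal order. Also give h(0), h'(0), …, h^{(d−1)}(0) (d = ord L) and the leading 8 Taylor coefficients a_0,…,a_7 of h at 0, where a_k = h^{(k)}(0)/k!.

L = 4·Dx + (4 + 24·x + 48·x^2 + 32·x^3)·Dx^2 + (1 + 8·x + 24·x^2 + 32·x^3 + 16·x^4)·Dx^3  (order 3).
h: a_k = 0, 0, -1, 4/3, -5/3, 8/5, -2/45, -40/7, …
ICs: h(0) = 0, h′(0) = 0, h′′(0) = -2.

f: a_k = 0, -1, 0, 1/6, 0, -1/120, 0, 1/5040, …
Change of var in L_f (x↦r) gives L₀.
h=∫₀ˣh₀: take L = L₀·Dx.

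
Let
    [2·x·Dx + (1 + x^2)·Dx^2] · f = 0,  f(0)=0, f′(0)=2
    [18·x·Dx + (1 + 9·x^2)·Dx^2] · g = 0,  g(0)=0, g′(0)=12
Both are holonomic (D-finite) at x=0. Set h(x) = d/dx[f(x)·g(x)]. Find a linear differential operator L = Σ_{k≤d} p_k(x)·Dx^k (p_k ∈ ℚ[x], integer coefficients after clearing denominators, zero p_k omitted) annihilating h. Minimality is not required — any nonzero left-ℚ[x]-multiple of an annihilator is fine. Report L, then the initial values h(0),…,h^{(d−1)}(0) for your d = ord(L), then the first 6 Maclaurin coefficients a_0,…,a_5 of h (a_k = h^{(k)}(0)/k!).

L = (-216·x - 3600·x^3 - 5184·x^5 + 6480·x^7 + 17496·x^9) + (-40 - 1452·x^2 - 6480·x^4 - 4536·x^6 + 22680·x^8 + 26244·x^10)·Dx + (-80·x - 980·x^3 - 2160·x^5 + 2952·x^7 + 12960·x^9 + 8748·x^11)·Dx^2 + (-1 - 20·x^2 - 109·x^4 + 981·x^8 + 1620·x^10 + 729·x^12)·Dx^3  (order 3).
h: a_k = 0, 48, 0, -320, 0, 12528/5, …
ICs: h(0) = 0, h′(0) = 48, h′′(0) = 0.

f: a_k = 0, 2, 0, -2/3, 0, 2/5, …
g: a_k = 0, 12, 0, -36, 0, 972/5, …
Sym-product of L_f,L_g gives L₀ (≤ ord 4).
h=h₀': d/dx-closure on L₀ ⇒ L.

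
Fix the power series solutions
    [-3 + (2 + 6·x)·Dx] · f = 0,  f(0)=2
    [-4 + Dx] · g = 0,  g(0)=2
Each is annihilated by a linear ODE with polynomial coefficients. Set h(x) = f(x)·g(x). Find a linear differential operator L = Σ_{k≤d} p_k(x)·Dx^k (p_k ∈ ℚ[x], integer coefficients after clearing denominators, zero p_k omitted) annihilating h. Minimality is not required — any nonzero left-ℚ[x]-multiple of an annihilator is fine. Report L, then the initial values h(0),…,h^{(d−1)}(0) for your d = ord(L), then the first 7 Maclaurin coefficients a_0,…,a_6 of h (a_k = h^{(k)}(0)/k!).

f: a_k = 2, 3, -9/4, 27/8, -405/64, 1701/128, -15309/512, …
g: a_k = 2, 8, 16, 64/3, 64/3, 256/15, 512/45, …
h₀=f·g: eliminate ⇒ L₀, order ≤ 1·1.
L = (-11 - 24·x) + (2 + 6·x)·Dx  (order 1).
h: a_k = 4, 22, 103/2, 953/12, 8161/96, 76883/960, 497863/11520, …
ICs: h(0) = 4.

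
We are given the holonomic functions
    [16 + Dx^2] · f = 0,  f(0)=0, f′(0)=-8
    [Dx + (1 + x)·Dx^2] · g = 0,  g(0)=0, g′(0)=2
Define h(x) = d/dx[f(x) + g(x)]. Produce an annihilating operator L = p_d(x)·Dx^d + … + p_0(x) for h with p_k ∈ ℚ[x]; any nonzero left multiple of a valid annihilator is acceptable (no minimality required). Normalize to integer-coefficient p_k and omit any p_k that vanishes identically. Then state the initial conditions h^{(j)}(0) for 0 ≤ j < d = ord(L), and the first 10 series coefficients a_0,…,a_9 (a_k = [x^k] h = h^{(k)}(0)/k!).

L = (176 + 256·x + 128·x^2) + (144 + 400·x + 384·x^2 + 128·x^3)·Dx + (11 + 16·x + 8·x^2)·Dx^2 + (9 + 25·x + 24·x^2 + 8·x^3)·Dx^3  (order 3).
h: a_k = -6, -2, 66, -2, -250/3, -2, 2138/45, -2, -3466/315, -2, …
ICs: h(0) = -6, h′(0) = -2, h′′(0) = 132.

f: a_k = 0, -8, 0, 64/3, 0, -256/15, 0, 2048/315, 0, -4096/2835, …
g: a_k = 0, 2, -1, 2/3, -1/2, 2/5, -1/3, 2/7, -1/4, 2/9, …
Sum ⇒ L₀ = lclm(L_f,L_g) in ℚ(x)⟨Dx⟩.
Derive L from L₀ (diff closure).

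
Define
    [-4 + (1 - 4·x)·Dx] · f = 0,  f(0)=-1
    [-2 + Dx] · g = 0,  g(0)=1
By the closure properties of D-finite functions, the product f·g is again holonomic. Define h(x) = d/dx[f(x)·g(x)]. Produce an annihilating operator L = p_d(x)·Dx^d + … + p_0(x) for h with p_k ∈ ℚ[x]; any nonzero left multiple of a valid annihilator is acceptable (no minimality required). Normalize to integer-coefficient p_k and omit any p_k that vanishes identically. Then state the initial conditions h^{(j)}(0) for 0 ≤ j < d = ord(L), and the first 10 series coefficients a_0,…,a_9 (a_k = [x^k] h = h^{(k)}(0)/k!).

L = (26 - 48·x + 32·x^2) + (-3 + 16·x - 16·x^2)·Dx  (order 1).
h: a_k = -6, -52, -316, -1688, -25324/3, -607784/15, -2836328/15, -272287504/315, -1225293772/315, -16337250296/945, …
ICs: h(0) = -6.

f: a_k = -1, -4, -16, -64, -256, -1024, -4096, -16384, -65536, -262144, …
g: a_k = 1, 2, 2, 4/3, 2/3, 4/15, 4/45, 8/315, 2/315, 4/2835, …
Product ⇒ symmetric product L₀, ord ≤ 1.
Differentiate: ansatz ord ≤ ord L₀ ⇒ L.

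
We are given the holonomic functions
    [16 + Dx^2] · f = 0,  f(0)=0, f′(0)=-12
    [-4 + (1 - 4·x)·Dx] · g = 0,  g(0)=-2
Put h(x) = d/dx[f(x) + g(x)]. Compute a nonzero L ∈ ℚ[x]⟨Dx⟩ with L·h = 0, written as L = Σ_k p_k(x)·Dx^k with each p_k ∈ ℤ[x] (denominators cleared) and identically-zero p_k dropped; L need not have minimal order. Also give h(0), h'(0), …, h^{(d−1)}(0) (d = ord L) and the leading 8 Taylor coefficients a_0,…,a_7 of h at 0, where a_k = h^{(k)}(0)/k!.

f: a_k = 0, -12, 0, 32, 0, -128/5, 0, 1024/105, …
g: a_k = -2, -8, -32, -128, -512, -2048, -8192, -32768, …
L₀ := lclm(L_f,L_g); ord L₀ ≤ 2+1.
h=h₀': d/dx-closure on L₀ ⇒ L.
L = (1664 - 1024·x + 2048·x^2) + (-112 + 576·x - 768·x^2 + 1024·x^3)·Dx + (104 - 64·x + 128·x^2)·Dx^2 + (-7 + 36·x - 48·x^2 + 64·x^3)·Dx^3  (order 3).
h: a_k = -20, -64, -288, -2048, -10368, -49152, -3439616/15, -1048576, …
ICs: h(0) = -20, h′(0) = -64, h′′(0) = -576.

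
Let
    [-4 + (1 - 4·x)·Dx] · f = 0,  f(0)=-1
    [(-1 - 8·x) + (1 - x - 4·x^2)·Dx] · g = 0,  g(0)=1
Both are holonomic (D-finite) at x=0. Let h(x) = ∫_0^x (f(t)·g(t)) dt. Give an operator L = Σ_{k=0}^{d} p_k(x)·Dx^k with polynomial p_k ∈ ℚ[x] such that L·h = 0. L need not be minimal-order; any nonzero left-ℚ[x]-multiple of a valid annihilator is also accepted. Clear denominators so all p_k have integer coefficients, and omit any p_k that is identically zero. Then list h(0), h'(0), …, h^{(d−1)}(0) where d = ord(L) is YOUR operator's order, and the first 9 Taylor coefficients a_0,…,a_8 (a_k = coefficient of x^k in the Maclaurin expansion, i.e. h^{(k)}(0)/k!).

L = (-5 + 48·x^2)·Dx + (1 - 5·x + 16·x^3)·Dx^2  (order 2).
h: a_k = 0, -1, -5/2, -25/3, -109/4, -93, -1925/6, -7881/7, -31965/8, …
ICs: h(0) = 0, h′(0) = -1.

f: a_k = -1, -4, -16, -64, -256, -1024, -4096, -16384, -65536, …
g: a_k = 1, 1, 5, 9, 29, 65, 181, 441, 1165, …
f·g: L₀ = L_f ⊗_s L_g, ord ≤ 1·1.
Integrate: L := L₀·Dx.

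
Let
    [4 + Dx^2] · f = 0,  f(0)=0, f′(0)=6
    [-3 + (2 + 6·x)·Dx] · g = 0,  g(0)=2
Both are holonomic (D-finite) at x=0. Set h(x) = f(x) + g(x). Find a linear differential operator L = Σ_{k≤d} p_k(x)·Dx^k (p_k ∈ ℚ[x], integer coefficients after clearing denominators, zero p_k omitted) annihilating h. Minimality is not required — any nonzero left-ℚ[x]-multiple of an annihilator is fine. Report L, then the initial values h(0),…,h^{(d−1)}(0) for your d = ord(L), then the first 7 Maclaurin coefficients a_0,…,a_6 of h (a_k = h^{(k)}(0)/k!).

L = (-516 - 1152·x - 1728·x^2) + (56 + 936·x + 3456·x^2 + 3456·x^3)·Dx + (-129 - 288·x - 432·x^2)·Dx^2 + (14 + 234·x + 864·x^2 + 864·x^3)·Dx^3  (order 3).
h: a_k = 2, 9, -9/4, -5/8, -405/64, 9017/640, -15309/512, …
ICs: h(0) = 2, h′(0) = 9, h′′(0) = -9/2.

f: a_k = 0, 6, 0, -4, 0, 4/5, 0, …
g: a_k = 2, 3, -9/4, 27/8, -405/64, 1701/128, -15309/512, …
L₀ := lclm(L_f,L_g); ord L₀ ≤ 2+1.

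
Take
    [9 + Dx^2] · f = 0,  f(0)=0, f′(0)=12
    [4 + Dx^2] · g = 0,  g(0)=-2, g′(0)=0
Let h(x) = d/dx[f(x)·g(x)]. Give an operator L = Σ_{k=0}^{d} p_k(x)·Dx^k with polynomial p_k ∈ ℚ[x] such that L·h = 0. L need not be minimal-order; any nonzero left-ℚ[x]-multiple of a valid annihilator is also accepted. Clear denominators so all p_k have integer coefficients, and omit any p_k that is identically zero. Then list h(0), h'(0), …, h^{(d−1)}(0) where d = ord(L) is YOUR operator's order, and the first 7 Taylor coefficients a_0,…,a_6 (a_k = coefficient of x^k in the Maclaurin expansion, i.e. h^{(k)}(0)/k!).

f: a_k = 0, 12, 0, -18, 0, 81/10, 0, …
g: a_k = -2, 0, 4, 0, -4/3, 0, 8/45, …
h₀=f·g: eliminate ⇒ L₀, order ≤ 2·2.
h=h₀': d/dx-closure on L₀ ⇒ L.
L = 25 + 26·Dx^2 + Dx^4  (order 4).
h: a_k = -24, 0, 252, 0, -521, 0, 13021/30, …
ICs: h(0) = -24, h′(0) = 0, h′′(0) = 504, h′′′(0) = 0.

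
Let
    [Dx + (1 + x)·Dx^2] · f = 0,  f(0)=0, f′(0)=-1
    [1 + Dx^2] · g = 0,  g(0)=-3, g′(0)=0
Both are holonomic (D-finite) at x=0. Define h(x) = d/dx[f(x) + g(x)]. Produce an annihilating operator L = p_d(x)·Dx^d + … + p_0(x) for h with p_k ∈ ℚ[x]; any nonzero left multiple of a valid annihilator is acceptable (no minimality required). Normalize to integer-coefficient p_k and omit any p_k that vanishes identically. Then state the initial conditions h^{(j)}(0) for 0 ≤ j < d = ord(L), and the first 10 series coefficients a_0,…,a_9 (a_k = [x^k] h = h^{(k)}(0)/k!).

L = (7 + 2·x + x^2) + (3 + 5·x + 3·x^2 + x^3)·Dx + (7 + 2·x + x^2)·Dx^2 + (3 + 5·x + 3·x^2 + x^3)·Dx^3  (order 3).
h: a_k = -1, 4, -1, 1/2, -1, 41/40, -1, 1679/1680, -1, 120961/120960, …
ICs: h(0) = -1, h′(0) = 4, h′′(0) = -2.

f: a_k = 0, -1, 1/2, -1/3, 1/4, -1/5, 1/6, -1/7, 1/8, -1/9, …
g: a_k = -3, 0, 3/2, 0, -1/8, 0, 1/240, 0, -1/13440, 0, …
Sum ⇒ L₀ = lclm(L_f,L_g) in ℚ(x)⟨Dx⟩.
h=h₀': d/dx-closure on L₀ ⇒ L.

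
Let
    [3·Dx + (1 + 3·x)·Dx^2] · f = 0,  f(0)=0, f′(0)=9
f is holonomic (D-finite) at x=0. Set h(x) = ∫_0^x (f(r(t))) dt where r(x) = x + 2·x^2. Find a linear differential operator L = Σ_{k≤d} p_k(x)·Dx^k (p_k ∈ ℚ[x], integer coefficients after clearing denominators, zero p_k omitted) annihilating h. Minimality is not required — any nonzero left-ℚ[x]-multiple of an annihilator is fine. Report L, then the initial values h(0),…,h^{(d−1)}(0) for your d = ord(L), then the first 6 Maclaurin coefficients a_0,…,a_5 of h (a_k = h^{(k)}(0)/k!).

L = (-1 + 12·x + 24·x^2)·Dx^2 + (1 + 7·x + 18·x^2 + 24·x^3)·Dx^3  (order 3).
h: a_k = 0, 0, 9/2, 3/2, -27/4, 189/20, …
ICs: h(0) = 0, h′(0) = 0, h′′(0) = 9.

f: a_k = 0, 9, -27/2, 27, -243/4, 729/5, …
f∘r: x↦r, Dx↦Dx/r' in L_f ⇒ L₀.
Integrate: L := L₀·Dx.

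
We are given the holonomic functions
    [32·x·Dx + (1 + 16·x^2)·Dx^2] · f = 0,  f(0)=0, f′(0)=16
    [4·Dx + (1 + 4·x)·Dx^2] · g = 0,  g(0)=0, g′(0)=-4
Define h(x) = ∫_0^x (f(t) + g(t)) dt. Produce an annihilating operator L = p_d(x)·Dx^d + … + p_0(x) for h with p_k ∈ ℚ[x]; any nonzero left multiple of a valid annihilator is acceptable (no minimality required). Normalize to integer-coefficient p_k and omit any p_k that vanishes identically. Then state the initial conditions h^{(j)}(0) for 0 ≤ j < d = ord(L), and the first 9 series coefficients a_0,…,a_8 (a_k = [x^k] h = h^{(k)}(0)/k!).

f: a_k = 0, 16, 0, -256/3, 0, 4096/5, 0, -65536/7, 0, …
g: a_k = 0, -4, 8, -64/3, 64, -1024/5, 2048/3, -16384/7, 8192, …
Sum ⇒ L₀ = lclm(L_f,L_g) in ℚ(x)⟨Dx⟩.
Integrate: L := L₀·Dx.
L = (-32 - 384·x + 1536·x^2 + 2048·x^3)·Dx^2 + (-16 - 64·x + 3072·x^3 + 4096·x^4)·Dx^3 + (-1 + 4·x + 32·x^2 + 128·x^3 + 768·x^4 + 1024·x^5)·Dx^4  (order 4).
h: a_k = 0, 0, 6, 8/3, -80/3, 64/5, 512/5, 2048/21, -10240/7, …
ICs: h(0) = 0, h′(0) = 0, h′′(0) = 12, h′′′(0) = 16.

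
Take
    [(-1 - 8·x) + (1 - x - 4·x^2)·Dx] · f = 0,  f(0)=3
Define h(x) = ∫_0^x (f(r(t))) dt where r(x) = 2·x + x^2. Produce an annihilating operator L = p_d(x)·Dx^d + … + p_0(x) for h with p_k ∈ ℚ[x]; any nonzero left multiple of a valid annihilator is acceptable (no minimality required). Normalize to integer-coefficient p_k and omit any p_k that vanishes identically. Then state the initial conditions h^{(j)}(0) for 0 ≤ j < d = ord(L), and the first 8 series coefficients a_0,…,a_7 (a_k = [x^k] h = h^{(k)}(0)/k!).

f: a_k = 3, 3, 15, 27, 87, 195, 543, 1323, …
Change of var in L_f (x↦r) gives L₀.
h=∫₀ˣh₀: take L = L₀·Dx.
L = (2 + 34·x + 48·x^2 + 16·x^3)·Dx + (-1 + 2·x + 17·x^2 + 16·x^3 + 4·x^4)·Dx^2  (order 2).
h: a_k = 0, 3, 3, 21, 69, 1731/5, 1531, 52467/7, …
ICs: h(0) = 0, h′(0) = 3.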